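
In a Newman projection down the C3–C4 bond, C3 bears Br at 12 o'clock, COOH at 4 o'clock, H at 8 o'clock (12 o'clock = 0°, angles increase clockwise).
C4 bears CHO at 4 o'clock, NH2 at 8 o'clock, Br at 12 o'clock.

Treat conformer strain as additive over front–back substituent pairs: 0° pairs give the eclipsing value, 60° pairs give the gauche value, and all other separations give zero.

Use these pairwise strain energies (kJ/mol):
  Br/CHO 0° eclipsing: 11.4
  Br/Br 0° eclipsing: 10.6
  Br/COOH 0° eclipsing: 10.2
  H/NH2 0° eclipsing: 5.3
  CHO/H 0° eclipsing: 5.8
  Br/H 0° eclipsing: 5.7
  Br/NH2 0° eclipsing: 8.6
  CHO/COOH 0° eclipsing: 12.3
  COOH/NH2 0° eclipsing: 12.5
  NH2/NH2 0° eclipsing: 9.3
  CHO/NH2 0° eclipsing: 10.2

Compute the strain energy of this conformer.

28.2 kJ/mol

This conformer (eclipsed): Br(0°)/Br(0°) eclipsed 10.6; COOH(120°)/CHO(120°) eclipsed 12.3; H(240°)/NH2(240°) eclipsed 5.3 → 28.2 kJ/mol.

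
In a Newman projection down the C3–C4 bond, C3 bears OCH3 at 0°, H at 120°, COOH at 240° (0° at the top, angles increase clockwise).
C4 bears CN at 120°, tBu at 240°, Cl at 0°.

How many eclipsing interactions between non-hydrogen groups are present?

2

Non-H eclipsing pairs: OCH3(0°)/Cl(0°); COOH(240°)/tBu(240°) — 2 interactions.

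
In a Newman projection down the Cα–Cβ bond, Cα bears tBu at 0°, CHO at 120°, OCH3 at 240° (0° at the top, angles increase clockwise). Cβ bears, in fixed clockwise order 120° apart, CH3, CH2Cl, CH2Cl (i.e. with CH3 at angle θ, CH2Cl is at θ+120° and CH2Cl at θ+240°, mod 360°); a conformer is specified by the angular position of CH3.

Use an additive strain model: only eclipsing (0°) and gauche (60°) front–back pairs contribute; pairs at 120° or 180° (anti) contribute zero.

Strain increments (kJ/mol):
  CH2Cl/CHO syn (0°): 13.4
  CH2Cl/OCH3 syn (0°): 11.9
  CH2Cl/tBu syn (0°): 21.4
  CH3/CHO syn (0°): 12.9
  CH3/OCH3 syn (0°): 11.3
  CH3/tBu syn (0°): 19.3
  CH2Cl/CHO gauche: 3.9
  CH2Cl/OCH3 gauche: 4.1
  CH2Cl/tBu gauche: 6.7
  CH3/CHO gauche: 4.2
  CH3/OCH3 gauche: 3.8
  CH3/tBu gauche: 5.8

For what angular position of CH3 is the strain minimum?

300°

CH3 at 0° (eclipsed): tBu–CH3 eclipsed, CHO–CH2Cl eclipsed, OCH3–CH2Cl eclipsed; 19.3 + 13.4 + 11.9 = 44.6 kJ/mol.
CH3 at 60° (staggered): tBu–CH3 gauche, tBu–CH2Cl gauche, CHO–CH3 gauche, CHO–CH2Cl gauche, OCH3–CH2Cl gauche, OCH3–CH2Cl gauche; 5.8 + 6.7 + 4.2 + 3.9 + 4.1 + 4.1 = 28.8 kJ/mol.
CH3 at 120° (eclipsed): tBu–CH2Cl eclipsed, CHO–CH3 eclipsed, OCH3–CH2Cl eclipsed; 21.4 + 12.9 + 11.9 = 46.2 kJ/mol.
CH3 at 180° (staggered): tBu–CH2Cl gauche, tBu–CH2Cl gauche, CHO–CH3 gauche, CHO–CH2Cl gauche, OCH3–CH3 gauche, OCH3–CH2Cl gauche; 6.7 + 6.7 + 4.2 + 3.9 + 3.8 + 4.1 = 29.4 kJ/mol.
CH3 at 240° (eclipsed): tBu–CH2Cl eclipsed, CHO–CH2Cl eclipsed, OCH3–CH3 eclipsed; 21.4 + 13.4 + 11.3 = 46.1 kJ/mol.
CH3 at 300° (staggered): tBu–CH3 gauche, tBu–CH2Cl gauche, CHO–CH2Cl gauche, CHO–CH2Cl gauche, OCH3–CH3 gauche, OCH3–CH2Cl gauche; 5.8 + 6.7 + 3.9 + 3.9 + 3.8 + 4.1 = 28.2 kJ/mol.
The minimum (28.2 kJ/mol) occurs with CH3 at 300°.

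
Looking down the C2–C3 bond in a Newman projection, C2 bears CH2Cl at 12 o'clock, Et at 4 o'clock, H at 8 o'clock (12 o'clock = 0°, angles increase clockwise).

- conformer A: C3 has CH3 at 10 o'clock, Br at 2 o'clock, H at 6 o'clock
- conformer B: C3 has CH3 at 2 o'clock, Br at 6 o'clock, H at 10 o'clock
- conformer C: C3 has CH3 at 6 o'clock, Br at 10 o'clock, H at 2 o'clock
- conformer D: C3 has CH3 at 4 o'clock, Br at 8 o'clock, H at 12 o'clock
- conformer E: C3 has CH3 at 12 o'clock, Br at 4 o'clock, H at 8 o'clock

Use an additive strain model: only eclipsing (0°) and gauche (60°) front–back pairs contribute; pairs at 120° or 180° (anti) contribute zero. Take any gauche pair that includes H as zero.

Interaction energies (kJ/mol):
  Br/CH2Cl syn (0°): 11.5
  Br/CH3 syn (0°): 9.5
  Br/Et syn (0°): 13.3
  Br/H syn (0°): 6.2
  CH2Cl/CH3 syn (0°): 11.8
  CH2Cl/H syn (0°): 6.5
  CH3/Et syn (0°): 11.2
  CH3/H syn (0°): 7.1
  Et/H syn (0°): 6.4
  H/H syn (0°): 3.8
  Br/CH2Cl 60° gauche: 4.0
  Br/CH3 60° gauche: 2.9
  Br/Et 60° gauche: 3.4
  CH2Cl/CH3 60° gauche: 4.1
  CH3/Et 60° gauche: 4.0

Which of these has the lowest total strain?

A (staggered): CH2Cl(0°)/CH3(300°) gauche 4.1; CH2Cl(0°)/Br(60°) gauche 4.0; Et(120°)/Br(60°) gauche 3.4 → 11.5 kJ/mol.
B (staggered): CH2Cl(0°)/CH3(60°) gauche 4.1; Et(120°)/CH3(60°) gauche 4.0; Et(120°)/Br(180°) gauche 3.4 → 11.5 kJ/mol.
C (staggered): CH2Cl(0°)/Br(300°) gauche 4.0; Et(120°)/CH3(180°) gauche 4.0 → 8.0 kJ/mol.
D (eclipsed): CH2Cl(0°)/H(0°) eclipsed 6.5; Et(120°)/CH3(120°) eclipsed 11.2; H(240°)/Br(240°) eclipsed 6.2 → 23.9 kJ/mol.
E (eclipsed): CH2Cl(0°)/CH3(0°) eclipsed 11.8; Et(120°)/Br(120°) eclipsed 13.3; H(240°)/H(240°) eclipsed 3.8 → 28.9 kJ/mol.
C has the lowest total (8.0 kJ/mol).

C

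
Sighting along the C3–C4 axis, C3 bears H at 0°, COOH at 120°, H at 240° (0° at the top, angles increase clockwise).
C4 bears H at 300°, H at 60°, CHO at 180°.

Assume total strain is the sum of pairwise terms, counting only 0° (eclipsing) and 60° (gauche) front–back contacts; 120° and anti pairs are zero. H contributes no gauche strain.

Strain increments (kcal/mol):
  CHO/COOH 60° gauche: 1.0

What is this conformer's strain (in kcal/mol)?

1.0 kcal/mol

This conformer (staggered): COOH–CHO gauche; 1.0 = 1.0 kcal/mol.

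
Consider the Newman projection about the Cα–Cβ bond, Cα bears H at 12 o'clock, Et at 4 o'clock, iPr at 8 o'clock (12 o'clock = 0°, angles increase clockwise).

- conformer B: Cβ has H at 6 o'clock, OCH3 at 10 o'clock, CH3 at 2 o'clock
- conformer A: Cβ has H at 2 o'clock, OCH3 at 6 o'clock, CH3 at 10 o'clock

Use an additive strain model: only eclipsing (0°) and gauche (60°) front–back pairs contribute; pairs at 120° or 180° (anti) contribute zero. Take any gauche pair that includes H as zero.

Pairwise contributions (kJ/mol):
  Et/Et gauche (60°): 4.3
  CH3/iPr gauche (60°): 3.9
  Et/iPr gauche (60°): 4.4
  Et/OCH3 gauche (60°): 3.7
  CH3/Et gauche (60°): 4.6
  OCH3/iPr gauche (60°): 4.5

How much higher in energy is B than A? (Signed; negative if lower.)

B is staggered. Et at 120° is gauche with CH3 at 60° (4.6); iPr at 240° is gauche with OCH3 at 300° (4.5). Total 9.1 kJ/mol.
A is staggered. Et at 120° is gauche with OCH3 at 180° (3.7); iPr at 240° is gauche with OCH3 at 180° (4.5); iPr at 240° is gauche with CH3 at 300° (3.9). Total 12.1 kJ/mol.
E(B) − E(A) = 9.1 − 12.1 = -3.0 kJ/mol.

-3.0 kJ/mol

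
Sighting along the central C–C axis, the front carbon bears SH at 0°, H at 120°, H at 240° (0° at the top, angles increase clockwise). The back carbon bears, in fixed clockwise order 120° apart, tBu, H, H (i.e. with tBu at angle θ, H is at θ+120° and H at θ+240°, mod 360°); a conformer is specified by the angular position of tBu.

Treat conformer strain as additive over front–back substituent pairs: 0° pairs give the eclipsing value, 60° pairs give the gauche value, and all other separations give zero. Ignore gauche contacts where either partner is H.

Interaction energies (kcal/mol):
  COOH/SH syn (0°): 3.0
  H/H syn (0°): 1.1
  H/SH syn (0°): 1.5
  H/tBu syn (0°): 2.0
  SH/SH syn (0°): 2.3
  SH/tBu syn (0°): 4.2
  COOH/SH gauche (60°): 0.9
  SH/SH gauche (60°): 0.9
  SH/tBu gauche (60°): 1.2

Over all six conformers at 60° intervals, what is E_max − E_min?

tBu at 0° (eclipsed): SH–tBu eclipsed, H–H eclipsed, H–H eclipsed; 4.2 + 1.1 + 1.1 = 6.4 kcal/mol.
tBu at 60° (staggered): SH–tBu gauche; 1.2 = 1.2 kcal/mol.
tBu at 120° (eclipsed): SH–H eclipsed, H–tBu eclipsed, H–H eclipsed; 1.5 + 2.0 + 1.1 = 4.6 kcal/mol.
tBu at 180° (staggered): no non-H gauche contacts → 0.0 kcal/mol.
tBu at 240° (eclipsed): SH–H eclipsed, H–H eclipsed, H–tBu eclipsed; 1.5 + 1.1 + 2.0 = 4.6 kcal/mol.
tBu at 300° (staggered): SH–tBu gauche; 1.2 = 1.2 kcal/mol.
Max at 0° (6.4 kcal/mol), min at 180° (0.0 kcal/mol); barrier = 6.4 kcal/mol.

6.4 kcal/mol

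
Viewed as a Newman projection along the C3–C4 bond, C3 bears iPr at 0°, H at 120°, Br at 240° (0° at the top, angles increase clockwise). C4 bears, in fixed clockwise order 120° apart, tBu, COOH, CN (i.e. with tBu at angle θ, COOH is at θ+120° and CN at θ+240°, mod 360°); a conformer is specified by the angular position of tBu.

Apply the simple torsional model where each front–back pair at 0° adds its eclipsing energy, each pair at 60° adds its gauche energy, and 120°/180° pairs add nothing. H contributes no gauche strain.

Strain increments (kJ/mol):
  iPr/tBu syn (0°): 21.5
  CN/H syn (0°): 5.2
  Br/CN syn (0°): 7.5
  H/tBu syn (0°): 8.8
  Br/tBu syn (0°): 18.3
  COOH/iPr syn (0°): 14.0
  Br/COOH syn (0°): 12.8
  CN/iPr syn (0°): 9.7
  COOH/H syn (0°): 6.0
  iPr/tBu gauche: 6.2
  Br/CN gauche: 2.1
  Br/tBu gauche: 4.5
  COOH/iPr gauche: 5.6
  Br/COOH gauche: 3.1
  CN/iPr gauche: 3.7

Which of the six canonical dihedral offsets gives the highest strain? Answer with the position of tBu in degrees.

240°

tBu at 0° (eclipsed): iPr–tBu eclipsed, H–COOH eclipsed, Br–CN eclipsed; 21.5 + 6.0 + 7.5 = 35.0 kJ/mol.
tBu at 60° (staggered): iPr–tBu gauche, iPr–CN gauche, Br–COOH gauche, Br–CN gauche; 6.2 + 3.7 + 3.1 + 2.1 = 15.1 kJ/mol.
tBu at 120° (eclipsed): iPr–CN eclipsed, H–tBu eclipsed, Br–COOH eclipsed; 9.7 + 8.8 + 12.8 = 31.3 kJ/mol.
tBu at 180° (staggered): iPr–COOH gauche, iPr–CN gauche, Br–tBu gauche, Br–COOH gauche; 5.6 + 3.7 + 4.5 + 3.1 = 16.9 kJ/mol.
tBu at 240° (eclipsed): iPr–COOH eclipsed, H–CN eclipsed, Br–tBu eclipsed; 14.0 + 5.2 + 18.3 = 37.5 kJ/mol.
tBu at 300° (staggered): iPr–tBu gauche, iPr–COOH gauche, Br–tBu gauche, Br–CN gauche; 6.2 + 5.6 + 4.5 + 2.1 = 18.4 kJ/mol.
The maximum (37.5 kJ/mol) occurs with tBu at 240°.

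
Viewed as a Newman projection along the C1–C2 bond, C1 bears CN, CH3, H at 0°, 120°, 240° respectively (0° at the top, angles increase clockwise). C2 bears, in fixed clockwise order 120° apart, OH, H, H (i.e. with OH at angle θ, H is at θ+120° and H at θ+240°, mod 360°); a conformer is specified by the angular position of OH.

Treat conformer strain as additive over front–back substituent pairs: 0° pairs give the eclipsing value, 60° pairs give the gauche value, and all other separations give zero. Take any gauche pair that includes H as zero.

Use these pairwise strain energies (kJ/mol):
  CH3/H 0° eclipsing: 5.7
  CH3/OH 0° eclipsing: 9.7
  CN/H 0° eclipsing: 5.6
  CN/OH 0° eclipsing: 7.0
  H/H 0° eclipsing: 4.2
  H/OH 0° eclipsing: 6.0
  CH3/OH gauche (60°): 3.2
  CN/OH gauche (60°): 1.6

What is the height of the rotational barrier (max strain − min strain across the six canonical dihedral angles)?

17.9 kJ/mol

OH at 0° (eclipsed): CN–OH eclipsed, CH3–H eclipsed, H–H eclipsed; 7.0 + 5.7 + 4.2 = 16.9 kJ/mol.
OH at 60° (staggered): CN–OH gauche, CH3–OH gauche; 1.6 + 3.2 = 4.8 kJ/mol.
OH at 120° (eclipsed): CN–H eclipsed, CH3–OH eclipsed, H–H eclipsed; 5.6 + 9.7 + 4.2 = 19.5 kJ/mol.
OH at 180° (staggered): CH3–OH gauche; 3.2 = 3.2 kJ/mol.
OH at 240° (eclipsed): CN–H eclipsed, CH3–H eclipsed, H–OH eclipsed; 5.6 + 5.7 + 6.0 = 17.3 kJ/mol.
OH at 300° (staggered): CN–OH gauche; 1.6 = 1.6 kJ/mol.
Max at 120° (19.5 kJ/mol), min at 300° (1.6 kJ/mol); barrier = 17.9 kJ/mol.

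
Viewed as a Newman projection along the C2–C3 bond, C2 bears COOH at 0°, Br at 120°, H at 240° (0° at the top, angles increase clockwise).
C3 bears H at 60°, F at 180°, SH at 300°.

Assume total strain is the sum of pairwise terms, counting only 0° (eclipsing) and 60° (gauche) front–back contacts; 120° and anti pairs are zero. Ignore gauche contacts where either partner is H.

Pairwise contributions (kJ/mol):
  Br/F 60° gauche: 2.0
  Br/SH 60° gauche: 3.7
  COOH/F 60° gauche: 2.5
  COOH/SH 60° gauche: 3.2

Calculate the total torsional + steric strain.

This conformer (staggered): COOH(0°)/SH(300°) gauche 3.2; Br(120°)/F(180°) gauche 2.0 → 5.2 kJ/mol.

5.2 kJ/mol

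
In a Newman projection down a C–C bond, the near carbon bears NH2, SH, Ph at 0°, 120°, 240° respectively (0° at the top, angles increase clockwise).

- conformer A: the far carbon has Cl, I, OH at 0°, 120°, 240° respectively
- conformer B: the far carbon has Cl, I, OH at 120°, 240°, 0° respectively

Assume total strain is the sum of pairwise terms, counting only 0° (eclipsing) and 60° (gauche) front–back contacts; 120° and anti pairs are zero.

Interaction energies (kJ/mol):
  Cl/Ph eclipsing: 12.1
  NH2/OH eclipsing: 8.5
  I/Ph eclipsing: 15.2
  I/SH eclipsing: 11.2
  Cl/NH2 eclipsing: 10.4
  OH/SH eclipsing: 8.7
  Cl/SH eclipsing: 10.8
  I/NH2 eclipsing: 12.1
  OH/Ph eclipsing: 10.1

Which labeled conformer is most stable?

A (eclipsed): NH2(0°)/Cl(0°) eclipsed 10.4; SH(120°)/I(120°) eclipsed 11.2; Ph(240°)/OH(240°) eclipsed 10.1 → 31.7 kJ/mol.
B (eclipsed): NH2(0°)/OH(0°) eclipsed 8.5; SH(120°)/Cl(120°) eclipsed 10.8; Ph(240°)/I(240°) eclipsed 15.2 → 34.5 kJ/mol.
A has the lowest total (31.7 kJ/mol).

A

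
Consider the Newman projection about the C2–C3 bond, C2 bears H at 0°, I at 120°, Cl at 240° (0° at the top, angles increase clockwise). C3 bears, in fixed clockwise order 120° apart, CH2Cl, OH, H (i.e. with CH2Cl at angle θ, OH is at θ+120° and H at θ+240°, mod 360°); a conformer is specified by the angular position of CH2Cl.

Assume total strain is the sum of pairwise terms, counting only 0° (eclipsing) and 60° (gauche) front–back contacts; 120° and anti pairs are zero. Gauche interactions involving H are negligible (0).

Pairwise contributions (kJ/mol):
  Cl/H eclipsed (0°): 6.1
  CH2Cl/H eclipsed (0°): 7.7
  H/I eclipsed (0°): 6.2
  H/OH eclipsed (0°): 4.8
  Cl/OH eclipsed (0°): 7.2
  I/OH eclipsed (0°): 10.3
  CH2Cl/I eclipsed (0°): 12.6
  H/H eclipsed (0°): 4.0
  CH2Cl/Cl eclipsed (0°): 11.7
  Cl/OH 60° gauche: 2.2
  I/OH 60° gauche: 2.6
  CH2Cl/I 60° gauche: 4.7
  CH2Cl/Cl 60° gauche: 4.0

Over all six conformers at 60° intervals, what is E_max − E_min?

17.5 kJ/mol

CH2Cl at 0° (eclipsed): H–CH2Cl eclipsed, I–OH eclipsed, Cl–H eclipsed; 7.7 + 10.3 + 6.1 = 24.1 kJ/mol.
CH2Cl at 60° (staggered): I–CH2Cl gauche, I–OH gauche, Cl–OH gauche; 4.7 + 2.6 + 2.2 = 9.5 kJ/mol.
CH2Cl at 120° (eclipsed): H–H eclipsed, I–CH2Cl eclipsed, Cl–OH eclipsed; 4.0 + 12.6 + 7.2 = 23.8 kJ/mol.
CH2Cl at 180° (staggered): I–CH2Cl gauche, Cl–CH2Cl gauche, Cl–OH gauche; 4.7 + 4.0 + 2.2 = 10.9 kJ/mol.
CH2Cl at 240° (eclipsed): H–OH eclipsed, I–H eclipsed, Cl–CH2Cl eclipsed; 4.8 + 6.2 + 11.7 = 22.7 kJ/mol.
CH2Cl at 300° (staggered): I–OH gauche, Cl–CH2Cl gauche; 2.6 + 4.0 = 6.6 kJ/mol.
Max at 0° (24.1 kJ/mol), min at 300° (6.6 kJ/mol); barrier = 17.5 kJ/mol.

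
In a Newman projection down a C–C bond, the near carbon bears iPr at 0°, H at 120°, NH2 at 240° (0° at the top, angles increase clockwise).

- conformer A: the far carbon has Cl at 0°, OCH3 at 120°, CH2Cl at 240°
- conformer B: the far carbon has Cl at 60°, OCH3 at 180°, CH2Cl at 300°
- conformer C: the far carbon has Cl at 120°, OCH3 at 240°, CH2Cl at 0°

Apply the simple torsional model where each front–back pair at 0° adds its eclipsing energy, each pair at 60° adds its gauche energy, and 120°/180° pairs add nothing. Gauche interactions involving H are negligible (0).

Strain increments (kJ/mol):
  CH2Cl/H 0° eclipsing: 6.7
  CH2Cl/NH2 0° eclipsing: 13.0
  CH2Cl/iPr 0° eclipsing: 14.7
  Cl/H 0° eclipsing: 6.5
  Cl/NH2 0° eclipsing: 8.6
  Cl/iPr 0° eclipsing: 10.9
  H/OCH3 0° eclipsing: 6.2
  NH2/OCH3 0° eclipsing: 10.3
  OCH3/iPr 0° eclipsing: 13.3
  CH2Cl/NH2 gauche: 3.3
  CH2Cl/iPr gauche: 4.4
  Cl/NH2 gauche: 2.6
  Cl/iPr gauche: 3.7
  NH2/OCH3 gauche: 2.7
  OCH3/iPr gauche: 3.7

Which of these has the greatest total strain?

A (eclipsed): iPr–Cl eclipsed, H–OCH3 eclipsed, NH2–CH2Cl eclipsed; 10.9 + 6.2 + 13.0 = 30.1 kJ/mol.
B (staggered): iPr–Cl gauche, iPr–CH2Cl gauche, NH2–OCH3 gauche, NH2–CH2Cl gauche; 3.7 + 4.4 + 2.7 + 3.3 = 14.1 kJ/mol.
C (eclipsed): iPr–CH2Cl eclipsed, H–Cl eclipsed, NH2–OCH3 eclipsed; 14.7 + 6.5 + 10.3 = 31.5 kJ/mol.
C has the highest total (31.5 kJ/mol).

C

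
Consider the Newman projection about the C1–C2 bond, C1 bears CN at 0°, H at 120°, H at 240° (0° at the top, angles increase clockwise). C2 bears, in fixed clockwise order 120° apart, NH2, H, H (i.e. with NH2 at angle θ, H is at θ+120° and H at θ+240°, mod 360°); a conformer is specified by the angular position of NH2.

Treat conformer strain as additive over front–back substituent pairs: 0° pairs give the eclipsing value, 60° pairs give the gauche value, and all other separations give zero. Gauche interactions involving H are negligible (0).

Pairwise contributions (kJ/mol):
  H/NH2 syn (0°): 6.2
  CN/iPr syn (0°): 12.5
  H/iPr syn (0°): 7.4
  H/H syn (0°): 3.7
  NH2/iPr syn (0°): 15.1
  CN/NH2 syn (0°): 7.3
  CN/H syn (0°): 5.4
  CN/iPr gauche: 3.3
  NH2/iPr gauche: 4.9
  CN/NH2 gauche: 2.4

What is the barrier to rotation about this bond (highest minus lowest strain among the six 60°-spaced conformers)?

15.3 kJ/mol

NH2 at 0° (eclipsed): CN–NH2 eclipsed, H–H eclipsed, H–H eclipsed; 7.3 + 3.7 + 3.7 = 14.7 kJ/mol.
NH2 at 60° (staggered): CN–NH2 gauche; 2.4 = 2.4 kJ/mol.
NH2 at 120° (eclipsed): CN–H eclipsed, H–NH2 eclipsed, H–H eclipsed; 5.4 + 6.2 + 3.7 = 15.3 kJ/mol.
NH2 at 180° (staggered): no non-H gauche contacts → 0.0 kJ/mol.
NH2 at 240° (eclipsed): CN–H eclipsed, H–H eclipsed, H–NH2 eclipsed; 5.4 + 3.7 + 6.2 = 15.3 kJ/mol.
NH2 at 300° (staggered): CN–NH2 gauche; 2.4 = 2.4 kJ/mol.
Max at 120° (15.3 kJ/mol), min at 180° (0.0 kJ/mol); barrier = 15.3 kJ/mol.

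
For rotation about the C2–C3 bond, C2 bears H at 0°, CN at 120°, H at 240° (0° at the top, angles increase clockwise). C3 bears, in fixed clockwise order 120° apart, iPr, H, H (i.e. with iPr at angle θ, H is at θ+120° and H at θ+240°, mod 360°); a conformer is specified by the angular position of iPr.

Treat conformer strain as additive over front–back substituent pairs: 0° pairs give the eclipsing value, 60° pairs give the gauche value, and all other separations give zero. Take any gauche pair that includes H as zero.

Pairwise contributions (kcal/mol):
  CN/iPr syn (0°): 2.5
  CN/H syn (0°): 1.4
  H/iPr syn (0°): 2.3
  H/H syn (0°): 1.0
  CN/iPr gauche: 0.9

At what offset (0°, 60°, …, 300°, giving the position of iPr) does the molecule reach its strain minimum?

iPr at 0° (eclipsed): H–iPr eclipsed, CN–H eclipsed, H–H eclipsed; 2.3 + 1.4 + 1.0 = 4.7 kcal/mol.
iPr at 60° (staggered): CN–iPr gauche; 0.9 = 0.9 kcal/mol.
iPr at 120° (eclipsed): H–H eclipsed, CN–iPr eclipsed, H–H eclipsed; 1.0 + 2.5 + 1.0 = 4.5 kcal/mol.
iPr at 180° (staggered): CN–iPr gauche; 0.9 = 0.9 kcal/mol.
iPr at 240° (eclipsed): H–H eclipsed, CN–H eclipsed, H–iPr eclipsed; 1.0 + 1.4 + 2.3 = 4.7 kcal/mol.
iPr at 300° (staggered): no non-H gauche contacts → 0.0 kcal/mol.
The minimum (0.0 kcal/mol) occurs with iPr at 300°.

300°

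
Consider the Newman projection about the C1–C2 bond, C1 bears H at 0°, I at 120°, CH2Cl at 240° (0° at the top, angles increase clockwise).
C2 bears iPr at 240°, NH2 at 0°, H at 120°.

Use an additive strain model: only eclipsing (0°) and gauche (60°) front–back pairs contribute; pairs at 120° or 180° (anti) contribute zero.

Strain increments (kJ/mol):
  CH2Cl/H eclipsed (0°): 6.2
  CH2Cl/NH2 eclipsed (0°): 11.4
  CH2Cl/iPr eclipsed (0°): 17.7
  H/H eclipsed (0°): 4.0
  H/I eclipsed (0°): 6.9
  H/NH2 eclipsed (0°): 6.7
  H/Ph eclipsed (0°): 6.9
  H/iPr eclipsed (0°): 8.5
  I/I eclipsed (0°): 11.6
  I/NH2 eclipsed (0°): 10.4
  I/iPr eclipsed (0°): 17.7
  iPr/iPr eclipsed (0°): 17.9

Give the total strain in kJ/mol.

This conformer (eclipsed): H–NH2 eclipsed, I–H eclipsed, CH2Cl–iPr eclipsed; 6.7 + 6.9 + 17.7 = 31.3 kJ/mol.

31.3 kJ/mol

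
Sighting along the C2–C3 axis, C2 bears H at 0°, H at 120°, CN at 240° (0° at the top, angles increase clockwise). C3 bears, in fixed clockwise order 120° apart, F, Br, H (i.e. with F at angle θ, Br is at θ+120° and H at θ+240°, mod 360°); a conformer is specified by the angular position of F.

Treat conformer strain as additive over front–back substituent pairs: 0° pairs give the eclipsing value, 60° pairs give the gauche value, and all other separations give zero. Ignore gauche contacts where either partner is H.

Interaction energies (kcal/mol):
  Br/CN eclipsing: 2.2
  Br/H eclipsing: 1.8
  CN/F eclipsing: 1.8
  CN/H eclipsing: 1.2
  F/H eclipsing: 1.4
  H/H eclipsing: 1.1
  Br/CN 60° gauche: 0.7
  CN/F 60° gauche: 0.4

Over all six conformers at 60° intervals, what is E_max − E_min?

F at 0° (eclipsed): H(0°)/F(0°) eclipsed 1.4; H(120°)/Br(120°) eclipsed 1.8; CN(240°)/H(240°) eclipsed 1.2 → 4.4 kcal/mol.
F at 60° (staggered): CN(240°)/Br(180°) gauche 0.7 → 0.7 kcal/mol.
F at 120° (eclipsed): H(0°)/H(0°) eclipsed 1.1; H(120°)/F(120°) eclipsed 1.4; CN(240°)/Br(240°) eclipsed 2.2 → 4.7 kcal/mol.
F at 180° (staggered): CN(240°)/F(180°) gauche 0.4; CN(240°)/Br(300°) gauche 0.7 → 1.1 kcal/mol.
F at 240° (eclipsed): H(0°)/Br(0°) eclipsed 1.8; H(120°)/H(120°) eclipsed 1.1; CN(240°)/F(240°) eclipsed 1.8 → 4.7 kcal/mol.
F at 300° (staggered): CN(240°)/F(300°) gauche 0.4 → 0.4 kcal/mol.
Max at 120° (4.7 kcal/mol), min at 300° (0.4 kcal/mol); barrier = 4.3 kcal/mol.

4.3 kcal/mol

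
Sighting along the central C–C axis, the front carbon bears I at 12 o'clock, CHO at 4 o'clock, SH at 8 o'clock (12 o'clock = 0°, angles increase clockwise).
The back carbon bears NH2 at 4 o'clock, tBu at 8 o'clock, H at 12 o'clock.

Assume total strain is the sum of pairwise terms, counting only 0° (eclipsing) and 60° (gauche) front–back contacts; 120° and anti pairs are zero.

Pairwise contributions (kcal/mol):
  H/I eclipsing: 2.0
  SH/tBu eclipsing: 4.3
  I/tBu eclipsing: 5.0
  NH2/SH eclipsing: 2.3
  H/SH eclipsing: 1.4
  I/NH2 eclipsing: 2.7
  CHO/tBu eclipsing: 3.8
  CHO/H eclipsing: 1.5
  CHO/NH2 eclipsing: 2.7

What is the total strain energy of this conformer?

This conformer is eclipsed. I at 0° is eclipsed with H at 0° (2.0); CHO at 120° is eclipsed with NH2 at 120° (2.7); SH at 240° is eclipsed with tBu at 240° (4.3). Total 9.0 kcal/mol.

9.0 kcal/mol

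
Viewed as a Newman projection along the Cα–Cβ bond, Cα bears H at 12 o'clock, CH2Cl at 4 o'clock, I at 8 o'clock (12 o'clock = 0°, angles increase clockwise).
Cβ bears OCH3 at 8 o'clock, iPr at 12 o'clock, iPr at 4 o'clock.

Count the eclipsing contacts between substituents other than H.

2

Non-H eclipsing pairs: CH2Cl(120°)/iPr(120°); I(240°)/OCH3(240°) — 2 interactions.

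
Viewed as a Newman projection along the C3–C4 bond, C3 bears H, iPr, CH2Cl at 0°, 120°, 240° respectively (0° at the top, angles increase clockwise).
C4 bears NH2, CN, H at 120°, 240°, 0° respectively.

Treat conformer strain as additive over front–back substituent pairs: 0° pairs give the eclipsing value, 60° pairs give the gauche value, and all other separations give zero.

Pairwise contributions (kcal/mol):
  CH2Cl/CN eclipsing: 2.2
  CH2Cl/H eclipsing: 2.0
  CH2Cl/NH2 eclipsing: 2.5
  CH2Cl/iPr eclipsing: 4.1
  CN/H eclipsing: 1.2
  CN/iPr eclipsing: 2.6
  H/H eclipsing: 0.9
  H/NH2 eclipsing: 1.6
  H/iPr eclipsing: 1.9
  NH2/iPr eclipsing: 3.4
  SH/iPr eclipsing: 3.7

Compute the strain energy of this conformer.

This conformer (eclipsed): H(0°)/H(0°) eclipsed 0.9; iPr(120°)/NH2(120°) eclipsed 3.4; CH2Cl(240°)/CN(240°) eclipsed 2.2 → 6.5 kcal/mol.

6.5 kcal/mol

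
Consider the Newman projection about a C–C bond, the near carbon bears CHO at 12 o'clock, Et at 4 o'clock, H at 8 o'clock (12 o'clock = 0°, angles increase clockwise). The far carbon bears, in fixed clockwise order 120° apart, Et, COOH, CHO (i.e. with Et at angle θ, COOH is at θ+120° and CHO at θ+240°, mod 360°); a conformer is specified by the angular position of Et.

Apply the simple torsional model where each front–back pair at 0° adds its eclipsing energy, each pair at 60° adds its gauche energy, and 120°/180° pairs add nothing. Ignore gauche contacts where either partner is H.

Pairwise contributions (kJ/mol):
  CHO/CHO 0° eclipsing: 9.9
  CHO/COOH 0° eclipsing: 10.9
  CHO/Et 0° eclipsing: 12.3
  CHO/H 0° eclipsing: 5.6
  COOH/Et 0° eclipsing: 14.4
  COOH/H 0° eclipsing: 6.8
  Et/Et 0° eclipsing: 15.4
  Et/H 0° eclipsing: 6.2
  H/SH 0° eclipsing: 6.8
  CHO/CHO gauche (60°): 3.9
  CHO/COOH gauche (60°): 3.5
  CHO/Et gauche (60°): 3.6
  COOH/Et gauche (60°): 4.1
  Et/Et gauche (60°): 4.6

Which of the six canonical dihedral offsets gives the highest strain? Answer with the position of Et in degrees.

0°

Et at 0° (eclipsed): CHO(0°)/Et(0°) eclipsed 12.3; Et(120°)/COOH(120°) eclipsed 14.4; H(240°)/CHO(240°) eclipsed 5.6 → 32.3 kJ/mol.
Et at 60° (staggered): CHO(0°)/Et(60°) gauche 3.6; CHO(0°)/CHO(300°) gauche 3.9; Et(120°)/Et(60°) gauche 4.6; Et(120°)/COOH(180°) gauche 4.1 → 16.2 kJ/mol.
Et at 120° (eclipsed): CHO(0°)/CHO(0°) eclipsed 9.9; Et(120°)/Et(120°) eclipsed 15.4; H(240°)/COOH(240°) eclipsed 6.8 → 32.1 kJ/mol.
Et at 180° (staggered): CHO(0°)/COOH(300°) gauche 3.5; CHO(0°)/CHO(60°) gauche 3.9; Et(120°)/Et(180°) gauche 4.6; Et(120°)/CHO(60°) gauche 3.6 → 15.6 kJ/mol.
Et at 240° (eclipsed): CHO(0°)/COOH(0°) eclipsed 10.9; Et(120°)/CHO(120°) eclipsed 12.3; H(240°)/Et(240°) eclipsed 6.2 → 29.4 kJ/mol.
Et at 300° (staggered): CHO(0°)/Et(300°) gauche 3.6; CHO(0°)/COOH(60°) gauche 3.5; Et(120°)/COOH(60°) gauche 4.1; Et(120°)/CHO(180°) gauche 3.6 → 14.8 kJ/mol.
The maximum (32.3 kJ/mol) occurs with Et at 0°.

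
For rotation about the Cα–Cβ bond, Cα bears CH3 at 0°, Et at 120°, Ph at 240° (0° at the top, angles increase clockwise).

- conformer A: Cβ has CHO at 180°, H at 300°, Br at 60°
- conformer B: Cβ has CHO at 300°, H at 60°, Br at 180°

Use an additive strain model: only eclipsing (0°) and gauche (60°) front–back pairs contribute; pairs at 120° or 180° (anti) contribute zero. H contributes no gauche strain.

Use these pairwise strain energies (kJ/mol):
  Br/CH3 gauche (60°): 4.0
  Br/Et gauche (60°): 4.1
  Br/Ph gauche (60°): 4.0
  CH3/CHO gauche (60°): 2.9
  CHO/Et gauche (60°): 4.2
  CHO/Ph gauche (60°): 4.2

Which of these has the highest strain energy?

A

A (staggered): CH3–Br gauche, Et–CHO gauche, Et–Br gauche, Ph–CHO gauche; 4.0 + 4.2 + 4.1 + 4.2 = 16.5 kJ/mol.
B (staggered): CH3–CHO gauche, Et–Br gauche, Ph–CHO gauche, Ph–Br gauche; 2.9 + 4.1 + 4.2 + 4.0 = 15.2 kJ/mol.
A has the highest total (16.5 kJ/mol).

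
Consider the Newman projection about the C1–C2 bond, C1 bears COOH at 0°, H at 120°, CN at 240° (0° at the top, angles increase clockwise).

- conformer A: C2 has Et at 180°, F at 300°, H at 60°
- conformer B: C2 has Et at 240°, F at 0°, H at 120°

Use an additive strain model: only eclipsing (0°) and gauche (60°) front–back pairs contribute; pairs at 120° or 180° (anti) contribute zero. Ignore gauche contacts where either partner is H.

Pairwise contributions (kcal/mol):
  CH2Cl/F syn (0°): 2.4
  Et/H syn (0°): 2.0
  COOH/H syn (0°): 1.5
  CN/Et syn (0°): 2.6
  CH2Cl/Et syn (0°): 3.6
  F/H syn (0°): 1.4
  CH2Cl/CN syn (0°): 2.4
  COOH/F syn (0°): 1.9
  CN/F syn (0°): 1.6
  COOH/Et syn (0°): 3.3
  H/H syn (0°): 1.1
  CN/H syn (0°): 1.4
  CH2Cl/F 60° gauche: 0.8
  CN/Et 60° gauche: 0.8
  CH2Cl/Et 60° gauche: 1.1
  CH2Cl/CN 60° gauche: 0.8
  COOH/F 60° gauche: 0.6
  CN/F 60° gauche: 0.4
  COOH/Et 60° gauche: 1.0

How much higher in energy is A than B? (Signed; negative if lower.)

-3.8 kcal/mol

A (staggered): COOH(0°)/F(300°) gauche 0.6; CN(240°)/Et(180°) gauche 0.8; CN(240°)/F(300°) gauche 0.4 → 1.8 kcal/mol.
B (eclipsed): COOH(0°)/F(0°) eclipsed 1.9; H(120°)/H(120°) eclipsed 1.1; CN(240°)/Et(240°) eclipsed 2.6 → 5.6 kcal/mol.
E(A) − E(B) = 1.8 − 5.6 = -3.8 kcal/mol.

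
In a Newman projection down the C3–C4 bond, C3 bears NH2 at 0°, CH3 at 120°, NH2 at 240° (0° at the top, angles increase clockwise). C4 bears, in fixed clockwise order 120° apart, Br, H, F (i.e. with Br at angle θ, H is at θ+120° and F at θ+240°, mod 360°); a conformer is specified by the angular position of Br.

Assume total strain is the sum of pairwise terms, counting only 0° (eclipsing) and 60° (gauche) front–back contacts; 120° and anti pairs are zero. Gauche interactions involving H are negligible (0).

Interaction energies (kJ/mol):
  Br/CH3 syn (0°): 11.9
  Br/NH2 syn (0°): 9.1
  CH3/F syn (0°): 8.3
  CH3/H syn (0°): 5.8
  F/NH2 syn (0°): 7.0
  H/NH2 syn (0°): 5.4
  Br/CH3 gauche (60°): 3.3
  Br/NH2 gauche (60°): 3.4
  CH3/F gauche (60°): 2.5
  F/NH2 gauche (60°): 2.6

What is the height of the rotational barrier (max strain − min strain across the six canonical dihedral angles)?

Br at 0° is eclipsed. NH2 at 0° is eclipsed with Br at 0° (9.1); CH3 at 120° is eclipsed with H at 120° (5.8); NH2 at 240° is eclipsed with F at 240° (7.0). Total 21.9 kJ/mol.
Br at 60° is staggered. NH2 at 0° is gauche with Br at 60° (3.4); NH2 at 0° is gauche with F at 300° (2.6); CH3 at 120° is gauche with Br at 60° (3.3); NH2 at 240° is gauche with F at 300° (2.6). Total 11.9 kJ/mol.
Br at 120° is eclipsed. NH2 at 0° is eclipsed with F at 0° (7.0); CH3 at 120° is eclipsed with Br at 120° (11.9); NH2 at 240° is eclipsed with H at 240° (5.4). Total 24.3 kJ/mol.
Br at 180° is staggered. NH2 at 0° is gauche with F at 60° (2.6); CH3 at 120° is gauche with Br at 180° (3.3); CH3 at 120° is gauche with F at 60° (2.5); NH2 at 240° is gauche with Br at 180° (3.4). Total 11.8 kJ/mol.
Br at 240° is eclipsed. NH2 at 0° is eclipsed with H at 0° (5.4); CH3 at 120° is eclipsed with F at 120° (8.3); NH2 at 240° is eclipsed with Br at 240° (9.1). Total 22.8 kJ/mol.
Br at 300° is staggered. NH2 at 0° is gauche with Br at 300° (3.4); CH3 at 120° is gauche with F at 180° (2.5); NH2 at 240° is gauche with Br at 300° (3.4); NH2 at 240° is gauche with F at 180° (2.6). Total 11.9 kJ/mol.
Max at 120° (24.3 kJ/mol), min at 180° (11.8 kJ/mol); barrier = 12.5 kJ/mol.

12.5 kJ/mol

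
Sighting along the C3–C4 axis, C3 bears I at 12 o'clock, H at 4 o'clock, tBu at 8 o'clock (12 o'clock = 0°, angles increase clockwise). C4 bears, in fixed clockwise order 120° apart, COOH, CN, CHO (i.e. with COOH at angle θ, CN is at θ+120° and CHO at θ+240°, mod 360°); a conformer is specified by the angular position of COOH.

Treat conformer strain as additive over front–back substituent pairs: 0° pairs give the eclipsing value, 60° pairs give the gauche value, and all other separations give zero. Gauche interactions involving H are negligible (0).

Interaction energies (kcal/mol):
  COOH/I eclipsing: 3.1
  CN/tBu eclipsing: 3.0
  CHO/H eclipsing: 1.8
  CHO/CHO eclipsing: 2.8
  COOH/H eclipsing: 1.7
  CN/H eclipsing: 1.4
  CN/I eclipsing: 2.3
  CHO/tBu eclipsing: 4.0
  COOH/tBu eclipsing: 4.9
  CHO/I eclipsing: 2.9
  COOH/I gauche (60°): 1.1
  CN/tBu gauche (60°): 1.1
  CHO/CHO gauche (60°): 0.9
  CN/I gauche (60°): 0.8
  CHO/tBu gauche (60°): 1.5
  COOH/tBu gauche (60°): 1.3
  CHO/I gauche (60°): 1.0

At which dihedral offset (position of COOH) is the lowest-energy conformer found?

COOH at 0° is eclipsed. I at 0° is eclipsed with COOH at 0° (3.1); H at 120° is eclipsed with CN at 120° (1.4); tBu at 240° is eclipsed with CHO at 240° (4.0). Total 8.5 kcal/mol.
COOH at 60° is staggered. I at 0° is gauche with COOH at 60° (1.1); I at 0° is gauche with CHO at 300° (1.0); tBu at 240° is gauche with CN at 180° (1.1); tBu at 240° is gauche with CHO at 300° (1.5). Total 4.7 kcal/mol.
COOH at 120° is eclipsed. I at 0° is eclipsed with CHO at 0° (2.9); H at 120° is eclipsed with COOH at 120° (1.7); tBu at 240° is eclipsed with CN at 240° (3.0). Total 7.6 kcal/mol.
COOH at 180° is staggered. I at 0° is gauche with CN at 300° (0.8); I at 0° is gauche with CHO at 60° (1.0); tBu at 240° is gauche with COOH at 180° (1.3); tBu at 240° is gauche with CN at 300° (1.1). Total 4.2 kcal/mol.
COOH at 240° is eclipsed. I at 0° is eclipsed with CN at 0° (2.3); H at 120° is eclipsed with CHO at 120° (1.8); tBu at 240° is eclipsed with COOH at 240° (4.9). Total 9.0 kcal/mol.
COOH at 300° is staggered. I at 0° is gauche with COOH at 300° (1.1); I at 0° is gauche with CN at 60° (0.8); tBu at 240° is gauche with COOH at 300° (1.3); tBu at 240° is gauche with CHO at 180° (1.5). Total 4.7 kcal/mol.
The minimum (4.2 kcal/mol) occurs with COOH at 180°.

180°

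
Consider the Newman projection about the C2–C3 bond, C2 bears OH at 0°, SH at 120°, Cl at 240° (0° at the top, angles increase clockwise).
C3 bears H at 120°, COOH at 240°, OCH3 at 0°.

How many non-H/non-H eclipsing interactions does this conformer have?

Non-H eclipsing pairs: OH(0°)/OCH3(0°); Cl(240°)/COOH(240°) — 2 interactions.

2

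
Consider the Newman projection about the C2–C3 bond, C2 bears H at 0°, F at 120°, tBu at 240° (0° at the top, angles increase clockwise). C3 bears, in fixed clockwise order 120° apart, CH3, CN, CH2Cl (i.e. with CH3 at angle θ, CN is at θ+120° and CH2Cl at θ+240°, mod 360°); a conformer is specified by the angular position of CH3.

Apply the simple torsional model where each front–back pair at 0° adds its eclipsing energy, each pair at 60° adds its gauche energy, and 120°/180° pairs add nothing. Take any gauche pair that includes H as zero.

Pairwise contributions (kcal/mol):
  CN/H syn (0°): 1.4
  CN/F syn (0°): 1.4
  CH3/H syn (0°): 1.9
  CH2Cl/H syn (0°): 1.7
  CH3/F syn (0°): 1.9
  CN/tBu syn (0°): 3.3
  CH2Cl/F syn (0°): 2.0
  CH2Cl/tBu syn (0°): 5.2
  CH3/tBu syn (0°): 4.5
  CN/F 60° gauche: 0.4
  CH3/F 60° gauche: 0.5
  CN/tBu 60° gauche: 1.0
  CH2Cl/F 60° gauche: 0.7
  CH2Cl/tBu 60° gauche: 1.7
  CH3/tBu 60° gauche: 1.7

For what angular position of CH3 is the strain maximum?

0°

CH3 at 0° (eclipsed): H(0°)/CH3(0°) eclipsed 1.9; F(120°)/CN(120°) eclipsed 1.4; tBu(240°)/CH2Cl(240°) eclipsed 5.2 → 8.5 kcal/mol.
CH3 at 60° (staggered): F(120°)/CH3(60°) gauche 0.5; F(120°)/CN(180°) gauche 0.4; tBu(240°)/CN(180°) gauche 1.0; tBu(240°)/CH2Cl(300°) gauche 1.7 → 3.6 kcal/mol.
CH3 at 120° (eclipsed): H(0°)/CH2Cl(0°) eclipsed 1.7; F(120°)/CH3(120°) eclipsed 1.9; tBu(240°)/CN(240°) eclipsed 3.3 → 6.9 kcal/mol.
CH3 at 180° (staggered): F(120°)/CH3(180°) gauche 0.5; F(120°)/CH2Cl(60°) gauche 0.7; tBu(240°)/CH3(180°) gauche 1.7; tBu(240°)/CN(300°) gauche 1.0 → 3.9 kcal/mol.
CH3 at 240° (eclipsed): H(0°)/CN(0°) eclipsed 1.4; F(120°)/CH2Cl(120°) eclipsed 2.0; tBu(240°)/CH3(240°) eclipsed 4.5 → 7.9 kcal/mol.
CH3 at 300° (staggered): F(120°)/CN(60°) gauche 0.4; F(120°)/CH2Cl(180°) gauche 0.7; tBu(240°)/CH3(300°) gauche 1.7; tBu(240°)/CH2Cl(180°) gauche 1.7 → 4.5 kcal/mol.
The maximum (8.5 kcal/mol) occurs with CH3 at 0°.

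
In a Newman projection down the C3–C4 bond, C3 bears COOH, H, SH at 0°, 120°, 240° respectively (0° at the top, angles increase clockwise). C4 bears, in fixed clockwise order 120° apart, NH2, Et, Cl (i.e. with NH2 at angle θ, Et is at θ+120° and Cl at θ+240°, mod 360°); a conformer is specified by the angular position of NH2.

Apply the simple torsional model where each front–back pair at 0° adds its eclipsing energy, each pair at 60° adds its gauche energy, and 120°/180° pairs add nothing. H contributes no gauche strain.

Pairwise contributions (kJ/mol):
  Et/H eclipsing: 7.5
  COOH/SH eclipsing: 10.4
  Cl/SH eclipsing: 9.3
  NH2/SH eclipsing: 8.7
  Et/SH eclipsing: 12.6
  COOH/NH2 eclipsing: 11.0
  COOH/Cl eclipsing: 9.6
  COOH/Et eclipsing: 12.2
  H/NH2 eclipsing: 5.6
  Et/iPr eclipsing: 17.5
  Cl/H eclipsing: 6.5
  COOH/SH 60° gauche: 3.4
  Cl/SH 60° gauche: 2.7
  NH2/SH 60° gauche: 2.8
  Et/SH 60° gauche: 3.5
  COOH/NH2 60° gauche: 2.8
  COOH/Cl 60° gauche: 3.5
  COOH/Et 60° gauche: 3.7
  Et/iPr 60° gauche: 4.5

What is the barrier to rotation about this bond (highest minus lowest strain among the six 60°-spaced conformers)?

NH2 at 0° (eclipsed): COOH(0°)/NH2(0°) eclipsed 11.0; H(120°)/Et(120°) eclipsed 7.5; SH(240°)/Cl(240°) eclipsed 9.3 → 27.8 kJ/mol.
NH2 at 60° (staggered): COOH(0°)/NH2(60°) gauche 2.8; COOH(0°)/Cl(300°) gauche 3.5; SH(240°)/Et(180°) gauche 3.5; SH(240°)/Cl(300°) gauche 2.7 → 12.5 kJ/mol.
NH2 at 120° (eclipsed): COOH(0°)/Cl(0°) eclipsed 9.6; H(120°)/NH2(120°) eclipsed 5.6; SH(240°)/Et(240°) eclipsed 12.6 → 27.8 kJ/mol.
NH2 at 180° (staggered): COOH(0°)/Et(300°) gauche 3.7; COOH(0°)/Cl(60°) gauche 3.5; SH(240°)/NH2(180°) gauche 2.8; SH(240°)/Et(300°) gauche 3.5 → 13.5 kJ/mol.
NH2 at 240° (eclipsed): COOH(0°)/Et(0°) eclipsed 12.2; H(120°)/Cl(120°) eclipsed 6.5; SH(240°)/NH2(240°) eclipsed 8.7 → 27.4 kJ/mol.
NH2 at 300° (staggered): COOH(0°)/NH2(300°) gauche 2.8; COOH(0°)/Et(60°) gauche 3.7; SH(240°)/NH2(300°) gauche 2.8; SH(240°)/Cl(180°) gauche 2.7 → 12.0 kJ/mol.
Max at 0° (27.8 kJ/mol), min at 300° (12.0 kJ/mol); barrier = 15.8 kJ/mol.

15.8 kJ/mol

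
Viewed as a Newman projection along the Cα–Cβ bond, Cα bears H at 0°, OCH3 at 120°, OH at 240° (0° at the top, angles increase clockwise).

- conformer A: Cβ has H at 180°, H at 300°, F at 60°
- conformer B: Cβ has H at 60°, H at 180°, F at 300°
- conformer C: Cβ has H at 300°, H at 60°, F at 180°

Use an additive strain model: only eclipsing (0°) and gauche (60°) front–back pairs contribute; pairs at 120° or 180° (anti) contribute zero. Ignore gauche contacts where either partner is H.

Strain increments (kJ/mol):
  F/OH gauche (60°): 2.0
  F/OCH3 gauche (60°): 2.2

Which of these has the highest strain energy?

C

A is staggered. OCH3 at 120° is gauche with F at 60° (2.2). Total 2.2 kJ/mol.
B is staggered. OH at 240° is gauche with F at 300° (2.0). Total 2.0 kJ/mol.
C is staggered. OCH3 at 120° is gauche with F at 180° (2.2); OH at 240° is gauche with F at 180° (2.0). Total 4.2 kJ/mol.
C has the highest total (4.2 kJ/mol).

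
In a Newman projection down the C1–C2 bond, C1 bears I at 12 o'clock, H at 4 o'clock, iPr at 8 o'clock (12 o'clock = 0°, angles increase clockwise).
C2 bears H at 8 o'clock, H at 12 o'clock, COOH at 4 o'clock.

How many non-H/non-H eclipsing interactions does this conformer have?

0

Every eclipsing pair involves H, so the count is 0.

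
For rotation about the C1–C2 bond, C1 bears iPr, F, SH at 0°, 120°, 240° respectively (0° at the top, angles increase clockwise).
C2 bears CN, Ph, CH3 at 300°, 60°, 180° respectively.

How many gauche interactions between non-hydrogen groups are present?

Non-H gauche pairs: iPr(0°)/CN(300°); iPr(0°)/Ph(60°); F(120°)/Ph(60°); F(120°)/CH3(180°); SH(240°)/CN(300°); SH(240°)/CH3(180°) — 6 interactions.

6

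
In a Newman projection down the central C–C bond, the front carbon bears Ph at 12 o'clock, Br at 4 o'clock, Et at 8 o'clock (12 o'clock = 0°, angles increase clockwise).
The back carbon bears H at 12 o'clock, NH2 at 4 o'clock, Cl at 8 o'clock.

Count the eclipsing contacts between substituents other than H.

2

Non-H eclipsing pairs: Br(120°)/NH2(120°); Et(240°)/Cl(240°) — 2 interactions.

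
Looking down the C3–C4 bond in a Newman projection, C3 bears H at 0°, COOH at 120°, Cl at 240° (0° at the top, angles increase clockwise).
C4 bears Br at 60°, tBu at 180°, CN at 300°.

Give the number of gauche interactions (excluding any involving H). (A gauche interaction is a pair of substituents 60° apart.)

4

Non-H gauche pairs: COOH(120°)/Br(60°); COOH(120°)/tBu(180°); Cl(240°)/tBu(180°); Cl(240°)/CN(300°) — 4 interactions.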